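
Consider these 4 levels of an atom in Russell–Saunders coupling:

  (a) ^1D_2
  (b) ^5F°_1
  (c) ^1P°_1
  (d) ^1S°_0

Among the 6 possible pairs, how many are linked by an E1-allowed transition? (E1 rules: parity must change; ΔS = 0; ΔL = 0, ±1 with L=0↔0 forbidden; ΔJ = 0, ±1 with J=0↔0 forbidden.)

1

(a)–(b): forbidden (ΔS).
(a)–(c): allowed.
(a)–(d): forbidden (ΔL, ΔJ).
(b)–(c): forbidden (parity, ΔS, ΔL).
(b)–(d): forbidden (parity, ΔS, ΔL).
(c)–(d): forbidden (parity).
Allowed pairs: 1 of 6.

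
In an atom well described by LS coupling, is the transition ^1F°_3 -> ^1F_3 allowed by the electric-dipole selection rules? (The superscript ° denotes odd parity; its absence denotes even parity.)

Reading off the term symbols: S 0→0, L 3→3, J 3→3, parity odd→even.
Parity must change: odd → even — ✓.
ΔS = 0: S: 0 → 0 — ✓.
ΔL = 0, ±1 (not L=0↔0): L: 3 → 3, ΔL = +0 — ✓.
ΔJ = 0, ±1 (not J=0↔0): J: 3 → 3, ΔJ = +0 — ✓.
All four E1 rules are satisfied.

allowed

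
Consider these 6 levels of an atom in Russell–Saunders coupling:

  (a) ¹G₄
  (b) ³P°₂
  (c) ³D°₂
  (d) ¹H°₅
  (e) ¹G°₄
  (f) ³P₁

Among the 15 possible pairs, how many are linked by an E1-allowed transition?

4

(a)–(b): forbidden (ΔS, ΔL, ΔJ).
(a)–(c): forbidden (ΔS, ΔL, ΔJ).
(a)–(d): allowed.
(a)–(e): allowed.
(a)–(f): forbidden (parity, ΔS, ΔL, ΔJ).
(b)–(c): forbidden (parity).
(b)–(d): forbidden (parity, ΔS, ΔL, ΔJ).
(b)–(e): forbidden (parity, ΔS, ΔL, ΔJ).
(b)–(f): allowed.
(c)–(d): forbidden (parity, ΔS, ΔL, ΔJ).
(c)–(e): forbidden (parity, ΔS, ΔL, ΔJ).
(c)–(f): allowed.
(d)–(e): forbidden (parity).
(d)–(f): forbidden (ΔS, ΔL, ΔJ).
(e)–(f): forbidden (ΔS, ΔL, ΔJ).
Allowed pairs: 4 of 15.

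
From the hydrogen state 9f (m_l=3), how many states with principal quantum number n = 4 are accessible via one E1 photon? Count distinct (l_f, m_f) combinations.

E1 requires Δl = ±1, so l_f ∈ {2, 4}; with 0 ≤ l_f ≤ n_f−1 = 3, the allowed l_f values are {2}.
For l_f = 2: m_f ∈ {m_i−1, m_i, m_i+1} ∩ [−2, 2] = {2} → 1 state.
Total: 1.

1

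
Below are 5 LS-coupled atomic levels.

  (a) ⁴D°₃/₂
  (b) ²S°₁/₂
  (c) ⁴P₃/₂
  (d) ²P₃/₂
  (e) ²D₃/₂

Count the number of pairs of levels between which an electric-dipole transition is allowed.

(a)–(b): forbidden (parity, ΔS, ΔL).
(a)–(c): allowed.
(a)–(d): forbidden (ΔS).
(a)–(e): forbidden (ΔS).
(b)–(c): forbidden (ΔS).
(b)–(d): allowed.
(b)–(e): forbidden (ΔL).
(c)–(d): forbidden (parity, ΔS).
(c)–(e): forbidden (parity, ΔS).
(d)–(e): forbidden (parity).
Allowed pairs: 2 of 10.

2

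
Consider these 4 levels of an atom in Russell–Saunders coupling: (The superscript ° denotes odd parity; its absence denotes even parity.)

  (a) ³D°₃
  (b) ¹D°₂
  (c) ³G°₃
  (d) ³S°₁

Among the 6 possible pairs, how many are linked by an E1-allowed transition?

0

(a)–(b): forbidden (parity, ΔS).
(a)–(c): forbidden (parity, ΔL).
(a)–(d): forbidden (parity, ΔL, ΔJ).
(b)–(c): forbidden (parity, ΔS, ΔL).
(b)–(d): forbidden (parity, ΔS, ΔL).
(c)–(d): forbidden (parity, ΔL, ΔJ).
Allowed pairs: 0 of 6.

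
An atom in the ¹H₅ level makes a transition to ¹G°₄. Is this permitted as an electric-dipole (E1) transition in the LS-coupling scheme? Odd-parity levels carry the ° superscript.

Reading off the term symbols: S 0→0, L 5→4, J 5→4, parity even→odd.
Parity must change: even → odd — ok.
ΔS = 0: S: 0 → 0 — ok.
ΔL = 0, ±1 (not L=0↔0): L: 5 → 4, ΔL = -1 — ok.
ΔJ = 0, ±1 (not J=0↔0): J: 5 → 4, ΔJ = -1 — ok.
All four E1 rules are satisfied.

allowed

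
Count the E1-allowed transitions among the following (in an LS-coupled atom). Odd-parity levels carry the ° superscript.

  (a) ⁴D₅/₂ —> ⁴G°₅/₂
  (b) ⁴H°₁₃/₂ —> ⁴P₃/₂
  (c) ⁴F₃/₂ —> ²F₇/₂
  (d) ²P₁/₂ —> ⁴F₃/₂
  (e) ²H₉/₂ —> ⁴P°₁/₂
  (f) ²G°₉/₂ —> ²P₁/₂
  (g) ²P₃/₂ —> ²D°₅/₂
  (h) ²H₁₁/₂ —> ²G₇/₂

(a) forbidden (ΔL fails)
(b) forbidden (ΔL, ΔJ fail)
(c) forbidden (parity, ΔS, ΔJ fail)
(d) forbidden (parity, ΔS, ΔL fail)
(e) forbidden (ΔS, ΔL, ΔJ fail)
(f) forbidden (ΔL, ΔJ fail)
(g) allowed
(h) forbidden (parity, ΔJ fail)
Total allowed: 1 of 8.

1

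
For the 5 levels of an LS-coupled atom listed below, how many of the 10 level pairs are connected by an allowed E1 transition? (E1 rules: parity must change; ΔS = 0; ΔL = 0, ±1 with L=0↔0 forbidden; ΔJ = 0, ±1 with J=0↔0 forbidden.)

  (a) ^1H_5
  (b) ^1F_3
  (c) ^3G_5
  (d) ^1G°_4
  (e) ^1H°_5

(a)–(b): forbidden (parity, ΔL, ΔJ).
(a)–(c): forbidden (parity, ΔS).
(a)–(d): allowed.
(a)–(e): allowed.
(b)–(c): forbidden (parity, ΔS, ΔJ).
(b)–(d): allowed.
(b)–(e): forbidden (ΔL, ΔJ).
(c)–(d): forbidden (ΔS).
(c)–(e): forbidden (ΔS).
(d)–(e): forbidden (parity).
Allowed pairs: 3 of 10.

3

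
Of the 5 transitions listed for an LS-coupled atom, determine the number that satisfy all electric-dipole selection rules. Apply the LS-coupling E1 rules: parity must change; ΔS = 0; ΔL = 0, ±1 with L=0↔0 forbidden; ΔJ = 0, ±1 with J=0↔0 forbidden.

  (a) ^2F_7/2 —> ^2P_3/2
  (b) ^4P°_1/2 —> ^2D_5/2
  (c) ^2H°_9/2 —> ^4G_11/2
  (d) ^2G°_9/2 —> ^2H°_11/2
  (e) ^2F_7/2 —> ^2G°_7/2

(a) forbidden (parity, ΔL, ΔJ fail)
(b) forbidden (ΔS, ΔJ fail)
(c) forbidden (ΔS fails)
(d) forbidden (parity fails)
(e) allowed
Total allowed: 1 of 5.

1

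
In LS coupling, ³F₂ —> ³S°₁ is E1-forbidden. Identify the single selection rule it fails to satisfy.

the ΔL = 0, ±1 rule

Reading off the term symbols: S 1→1, L 3→0, J 2→1, parity even→odd.
ΔJ = 0, ±1 (not J=0↔0): J: 2 → 1, ΔJ = -1 — ✓.
Parity must change: even → odd — ✓.
ΔS = 0: S: 1 → 1 — ✓.
ΔL = 0, ±1 (not L=0↔0): L: 3 → 0, ΔL = -3 — ✗.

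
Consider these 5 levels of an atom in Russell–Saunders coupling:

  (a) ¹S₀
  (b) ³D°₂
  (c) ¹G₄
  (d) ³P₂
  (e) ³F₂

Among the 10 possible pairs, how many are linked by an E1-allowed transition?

2

(a)–(b): forbidden (ΔS, ΔL, ΔJ).
(a)–(c): forbidden (parity, ΔL, ΔJ).
(a)–(d): forbidden (parity, ΔS, ΔJ).
(a)–(e): forbidden (parity, ΔS, ΔL, ΔJ).
(b)–(c): forbidden (ΔS, ΔL, ΔJ).
(b)–(d): allowed.
(b)–(e): allowed.
(c)–(d): forbidden (parity, ΔS, ΔL, ΔJ).
(c)–(e): forbidden (parity, ΔS, ΔJ).
(d)–(e): forbidden (parity, ΔL).
Allowed pairs: 2 of 10.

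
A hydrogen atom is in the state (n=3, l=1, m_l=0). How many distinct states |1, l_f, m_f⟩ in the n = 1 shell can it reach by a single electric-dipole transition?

1

E1 requires Δl = ±1, so l_f ∈ {0, 2}; with 0 ≤ l_f ≤ n_f−1 = 0, the allowed l_f values are {0}.
For l_f = 0: m_f ∈ {m_i−1, m_i, m_i+1} ∩ [−0, 0] = {0} → 1 state.
Total: 1.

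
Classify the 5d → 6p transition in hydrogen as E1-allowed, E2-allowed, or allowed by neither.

Δl = 1 − 2 = -1; l_i + l_f = 3.
E1 (Δl = ±1): satisfied.
E2 (Δl = 0,±2, l_i+l_f ≥ 2): not satisfied.

E1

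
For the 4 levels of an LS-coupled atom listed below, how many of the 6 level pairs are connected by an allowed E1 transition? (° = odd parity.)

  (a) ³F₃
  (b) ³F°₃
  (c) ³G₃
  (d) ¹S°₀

2

(a)–(b): allowed.
(a)–(c): forbidden (parity).
(a)–(d): forbidden (ΔS, ΔL, ΔJ).
(b)–(c): allowed.
(b)–(d): forbidden (parity, ΔS, ΔL, ΔJ).
(c)–(d): forbidden (ΔS, ΔL, ΔJ).
Allowed pairs: 2 of 6.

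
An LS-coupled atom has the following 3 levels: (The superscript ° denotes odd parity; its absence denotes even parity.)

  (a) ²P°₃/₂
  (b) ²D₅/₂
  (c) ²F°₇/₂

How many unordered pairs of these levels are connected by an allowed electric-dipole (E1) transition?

(a)–(b): allowed.
(a)–(c): forbidden (parity, ΔL, ΔJ).
(b)–(c): allowed.
Allowed pairs: 2 of 3.

2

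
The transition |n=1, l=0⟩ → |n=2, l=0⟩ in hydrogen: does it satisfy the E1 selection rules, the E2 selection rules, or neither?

Δl = 0 − 0 = +0; l_i + l_f = 0.
E1 (Δl = ±1): not satisfied.
E2 (Δl = 0,±2, l_i+l_f ≥ 2): not satisfied.

neither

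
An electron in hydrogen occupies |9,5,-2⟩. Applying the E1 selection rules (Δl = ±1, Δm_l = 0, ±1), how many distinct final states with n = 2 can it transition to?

E1 requires l_f ∈ {4, 6}, but neither lies in [0, 1], so no final state is reachable.
Total: 0.

0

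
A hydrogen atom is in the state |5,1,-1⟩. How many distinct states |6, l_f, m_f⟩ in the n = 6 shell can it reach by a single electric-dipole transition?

E1 requires Δl = ±1, so l_f ∈ {0, 2}; with 0 ≤ l_f ≤ n_f−1 = 5, the allowed l_f values are {0, 2}.
For l_f = 0: m_f ∈ {m_i−1, m_i, m_i+1} ∩ [−0, 0] = {0} → 1 state.
For l_f = 2: m_f ∈ {m_i−1, m_i, m_i+1} ∩ [−2, 2] = {-2, -1, 0} → 3 states.
Total: 4.

4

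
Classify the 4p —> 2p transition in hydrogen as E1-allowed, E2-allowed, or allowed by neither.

Δl = 1 − 1 = +0; l_i + l_f = 2.
E1 (Δl = ±1): not satisfied.
E2 (Δl = 0,±2, l_i+l_f ≥ 2): satisfied.

E2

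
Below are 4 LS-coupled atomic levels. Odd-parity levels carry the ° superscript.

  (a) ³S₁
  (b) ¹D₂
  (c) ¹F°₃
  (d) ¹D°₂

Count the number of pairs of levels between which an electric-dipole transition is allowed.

(a)–(b): forbidden (parity, ΔS, ΔL).
(a)–(c): forbidden (ΔS, ΔL, ΔJ).
(a)–(d): forbidden (ΔS, ΔL).
(b)–(c): allowed.
(b)–(d): allowed.
(c)–(d): forbidden (parity).
Allowed pairs: 2 of 6.

2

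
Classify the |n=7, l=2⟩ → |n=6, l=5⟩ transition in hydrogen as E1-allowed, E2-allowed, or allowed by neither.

neither

Δl = 5 − 2 = +3; l_i + l_f = 7.
E1 (Δl = ±1): not satisfied.
E2 (Δl = 0,±2, l_i+l_f ≥ 2): not satisfied.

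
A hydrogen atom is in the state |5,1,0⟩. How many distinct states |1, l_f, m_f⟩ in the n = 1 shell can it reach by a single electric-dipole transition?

E1 requires Δl = ±1, so l_f ∈ {0, 2}; with 0 ≤ l_f ≤ n_f−1 = 0, the allowed l_f values are {0}.
For l_f = 0: m_f ∈ {m_i−1, m_i, m_i+1} ∩ [−0, 0] = {0} → 1 state.
Total: 1.

1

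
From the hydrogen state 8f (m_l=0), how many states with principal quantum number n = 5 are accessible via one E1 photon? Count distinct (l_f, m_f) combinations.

6

E1 requires Δl = ±1, so l_f ∈ {2, 4}; with 0 ≤ l_f ≤ n_f−1 = 4, the allowed l_f values are {2, 4}.
For l_f = 2: m_f ∈ {m_i−1, m_i, m_i+1} ∩ [−2, 2] = {-1, 0, 1} → 3 states.
For l_f = 4: m_f ∈ {m_i−1, m_i, m_i+1} ∩ [−4, 4] = {-1, 0, 1} → 3 states.
Total: 6.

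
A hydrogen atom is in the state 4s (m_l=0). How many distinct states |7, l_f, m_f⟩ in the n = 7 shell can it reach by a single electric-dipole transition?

3

E1 requires Δl = ±1, so l_f ∈ {-1, 1}; with 0 ≤ l_f ≤ n_f−1 = 6, the allowed l_f values are {1}.
For l_f = 1: m_f ∈ {m_i−1, m_i, m_i+1} ∩ [−1, 1] = {-1, 0, 1} → 3 states.
Total: 3.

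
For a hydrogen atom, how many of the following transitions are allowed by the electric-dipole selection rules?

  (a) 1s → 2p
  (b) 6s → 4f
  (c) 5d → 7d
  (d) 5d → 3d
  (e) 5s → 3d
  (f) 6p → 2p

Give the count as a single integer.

(a) allowed
(b) forbidden — Δl = +3 (E1 requires Δl = ±1)
(c) forbidden — Δl = +0 (E1 requires Δl = ±1)
(d) forbidden — Δl = +0 (E1 requires Δl = ±1)
(e) forbidden — Δl = +2 (E1 requires Δl = ±1)
(f) forbidden — Δl = +0 (E1 requires Δl = ±1)
Total allowed: 1 of 6.

1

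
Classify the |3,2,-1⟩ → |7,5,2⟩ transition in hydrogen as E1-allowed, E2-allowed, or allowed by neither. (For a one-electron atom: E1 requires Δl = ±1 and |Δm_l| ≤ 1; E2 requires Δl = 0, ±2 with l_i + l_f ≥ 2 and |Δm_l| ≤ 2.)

Δl = 5 − 2 = +3; l_i + l_f = 7.
Δm_l = +3.
E1 (Δl = ±1, |Δm_l| ≤ 1): not satisfied.
E2 (Δl = 0,±2, l_i+l_f ≥ 2, |Δm_l| ≤ 2): not satisfied.

neither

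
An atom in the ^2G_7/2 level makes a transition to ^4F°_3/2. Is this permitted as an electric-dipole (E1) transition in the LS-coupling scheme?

Reading off the term symbols: S 1/2→3/2, L 4→3, J 7/2→3/2, parity even→odd.
Parity must change: even → odd — ok.
ΔS = 0: S: 1/2 → 3/2 — fails.
ΔL = 0, ±1 (not L=0↔0): L: 4 → 3, ΔL = -1 — ok.
ΔJ = 0, ±1 (not J=0↔0): J: 7/2 → 3/2, ΔJ = -2 — fails.
Rule(s) violated: ΔS, ΔJ.

forbidden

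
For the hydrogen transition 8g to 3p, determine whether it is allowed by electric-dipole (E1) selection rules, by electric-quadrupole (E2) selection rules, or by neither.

Δl = 1 − 4 = -3; l_i + l_f = 5.
E1 (Δl = ±1): not satisfied.
E2 (Δl = 0,±2, l_i+l_f ≥ 2): not satisfied.

neither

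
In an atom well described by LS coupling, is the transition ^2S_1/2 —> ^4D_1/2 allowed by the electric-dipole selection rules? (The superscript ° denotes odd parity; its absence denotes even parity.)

Reading off the term symbols: S 1/2→3/2, L 0→2, J 1/2→1/2, parity even→even.
Parity must change: even → even — fails.
ΔS = 0: S: 1/2 → 3/2 — fails.
ΔL = 0, ±1 (not L=0↔0): L: 0 → 2, ΔL = +2 — fails.
ΔJ = 0, ±1 (not J=0↔0): J: 1/2 → 1/2, ΔJ = +0 — ok.
Rule(s) violated: parity, ΔS, ΔL.

forbidden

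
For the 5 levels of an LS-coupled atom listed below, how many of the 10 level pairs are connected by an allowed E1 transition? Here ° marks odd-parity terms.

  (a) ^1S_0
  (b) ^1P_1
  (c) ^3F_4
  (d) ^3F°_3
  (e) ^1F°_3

1

(a)–(b): forbidden (parity).
(a)–(c): forbidden (parity, ΔS, ΔL, ΔJ).
(a)–(d): forbidden (ΔS, ΔL, ΔJ).
(a)–(e): forbidden (ΔL, ΔJ).
(b)–(c): forbidden (parity, ΔS, ΔL, ΔJ).
(b)–(d): forbidden (ΔS, ΔL, ΔJ).
(b)–(e): forbidden (ΔL, ΔJ).
(c)–(d): allowed.
(c)–(e): forbidden (ΔS).
(d)–(e): forbidden (parity, ΔS).
Allowed pairs: 1 of 10.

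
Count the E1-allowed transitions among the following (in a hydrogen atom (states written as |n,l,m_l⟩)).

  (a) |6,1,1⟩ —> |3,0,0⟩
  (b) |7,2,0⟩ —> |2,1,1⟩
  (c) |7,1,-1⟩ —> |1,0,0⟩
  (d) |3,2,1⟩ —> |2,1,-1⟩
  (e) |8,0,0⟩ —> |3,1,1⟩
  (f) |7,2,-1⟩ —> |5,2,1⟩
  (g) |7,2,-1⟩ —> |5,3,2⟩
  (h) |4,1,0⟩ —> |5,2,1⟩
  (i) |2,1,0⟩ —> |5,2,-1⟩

(a) allowed
(b) allowed
(c) allowed
(d) forbidden — Δm_l = -2 (E1 requires Δm_l = 0, ±1)
(e) allowed
(f) forbidden — Δl = +0 (E1 requires Δl = ±1); Δm_l = +2 (E1 requires Δm_l = 0, ±1)
(g) forbidden — Δm_l = +3 (E1 requires Δm_l = 0, ±1)
(h) allowed
(i) allowed
Total allowed: 6 of 9.

6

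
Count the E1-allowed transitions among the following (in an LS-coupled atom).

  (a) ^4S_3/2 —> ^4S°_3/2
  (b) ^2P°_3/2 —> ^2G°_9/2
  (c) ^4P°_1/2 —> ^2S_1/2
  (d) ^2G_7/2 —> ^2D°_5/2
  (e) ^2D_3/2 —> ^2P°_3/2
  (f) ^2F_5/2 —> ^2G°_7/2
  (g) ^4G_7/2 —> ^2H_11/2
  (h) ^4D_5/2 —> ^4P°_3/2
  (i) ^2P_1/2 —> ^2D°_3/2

(a) forbidden (ΔL fails)
(b) forbidden (parity, ΔL, ΔJ fail)
(c) forbidden (ΔS fails)
(d) forbidden (ΔL fails)
(e) allowed
(f) allowed
(g) forbidden (parity, ΔS, ΔJ fail)
(h) allowed
(i) allowed
Total allowed: 4 of 9.

4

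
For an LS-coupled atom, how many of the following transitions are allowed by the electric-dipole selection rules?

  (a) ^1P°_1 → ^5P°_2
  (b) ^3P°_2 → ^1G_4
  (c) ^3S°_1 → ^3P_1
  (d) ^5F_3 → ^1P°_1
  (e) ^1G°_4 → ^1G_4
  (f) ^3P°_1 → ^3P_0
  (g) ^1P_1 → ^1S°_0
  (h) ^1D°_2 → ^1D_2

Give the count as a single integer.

5

(a) forbidden (parity, ΔS fail)
(b) forbidden (ΔS, ΔL, ΔJ fail)
(c) allowed
(d) forbidden (ΔS, ΔL, ΔJ fail)
(e) allowed
(f) allowed
(g) allowed
(h) allowed
Total allowed: 5 of 8.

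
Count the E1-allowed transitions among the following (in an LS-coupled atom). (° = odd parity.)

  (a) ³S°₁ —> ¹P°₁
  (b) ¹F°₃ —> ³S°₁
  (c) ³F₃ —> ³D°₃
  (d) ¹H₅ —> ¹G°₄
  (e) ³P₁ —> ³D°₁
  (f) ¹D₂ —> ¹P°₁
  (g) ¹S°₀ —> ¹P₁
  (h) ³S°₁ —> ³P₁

6

(a) forbidden (parity, ΔS fail)
(b) forbidden (parity, ΔS, ΔL, ΔJ fail)
(c) allowed
(d) allowed
(e) allowed
(f) allowed
(g) allowed
(h) allowed
Total allowed: 6 of 8.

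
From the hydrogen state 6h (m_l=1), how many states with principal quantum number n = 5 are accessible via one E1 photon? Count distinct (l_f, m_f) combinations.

E1 requires Δl = ±1, so l_f ∈ {4, 6}; with 0 ≤ l_f ≤ n_f−1 = 4, the allowed l_f values are {4}.
For l_f = 4: m_f ∈ {m_i−1, m_i, m_i+1} ∩ [−4, 4] = {0, 1, 2} → 3 states.
Total: 3.

3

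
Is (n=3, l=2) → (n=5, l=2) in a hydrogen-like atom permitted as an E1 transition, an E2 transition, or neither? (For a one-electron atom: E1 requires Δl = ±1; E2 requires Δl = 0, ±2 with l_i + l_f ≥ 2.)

Δl = 2 − 2 = +0; l_i + l_f = 4.
E1 (Δl = ±1): not satisfied.
E2 (Δl = 0,±2, l_i+l_f ≥ 2): satisfied.

E2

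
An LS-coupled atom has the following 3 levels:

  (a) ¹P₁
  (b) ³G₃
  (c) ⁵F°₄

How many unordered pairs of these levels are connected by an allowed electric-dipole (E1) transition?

(a)–(b): forbidden (parity, ΔS, ΔL, ΔJ).
(a)–(c): forbidden (ΔS, ΔL, ΔJ).
(b)–(c): forbidden (ΔS).
Allowed pairs: 0 of 3.

0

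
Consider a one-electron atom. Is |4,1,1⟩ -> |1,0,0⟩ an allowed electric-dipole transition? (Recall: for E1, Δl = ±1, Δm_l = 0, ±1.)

allowed

l: 1 → 0 (Δl = -1). Δl = ±1 satisfied.
Δm_l = 0 − (1) = -1. E1 requires Δm_l = 0, ±1: satisfied.
All E1 selection rules are satisfied.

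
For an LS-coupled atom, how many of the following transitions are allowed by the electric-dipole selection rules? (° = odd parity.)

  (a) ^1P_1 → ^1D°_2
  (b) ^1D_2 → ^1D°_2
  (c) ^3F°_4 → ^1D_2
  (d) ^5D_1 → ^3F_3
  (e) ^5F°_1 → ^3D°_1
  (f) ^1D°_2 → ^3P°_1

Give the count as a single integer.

(a) allowed
(b) allowed
(c) forbidden (ΔS, ΔJ fail)
(d) forbidden (parity, ΔS, ΔJ fail)
(e) forbidden (parity, ΔS fail)
(f) forbidden (parity, ΔS fail)
Total allowed: 2 of 6.

2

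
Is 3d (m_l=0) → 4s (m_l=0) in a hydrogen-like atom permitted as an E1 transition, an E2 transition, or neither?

Δl = 0 − 2 = -2; l_i + l_f = 2.
Δm_l = +0.
E1 (Δl = ±1, |Δm_l| ≤ 1): not satisfied.
E2 (Δl = 0,±2, l_i+l_f ≥ 2, |Δm_l| ≤ 2): satisfied.

E2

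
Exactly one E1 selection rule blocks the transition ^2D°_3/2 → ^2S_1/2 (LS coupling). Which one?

the ΔL = 0, ±1 rule

Reading off the term symbols: S 1/2→1/2, L 2→0, J 3/2→1/2, parity odd→even.
Parity must change: odd → even — ✓.
ΔS = 0: S: 1/2 → 1/2 — ✓.
ΔL = 0, ±1 (not L=0↔0): L: 2 → 0, ΔL = -2 — ✗.
ΔJ = 0, ±1 (not J=0↔0): J: 3/2 → 1/2, ΔJ = -1 — ✓.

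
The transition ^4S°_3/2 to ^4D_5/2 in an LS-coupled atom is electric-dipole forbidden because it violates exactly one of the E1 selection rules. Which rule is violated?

the ΔL = 0, ±1 rule

Reading off the term symbols: S 3/2→3/2, L 0→2, J 3/2→5/2, parity odd→even.
ΔJ = 0, ±1 (not J=0↔0): J: 3/2 → 5/2, ΔJ = +1 — satisfied.
ΔL = 0, ±1 (not L=0↔0): L: 0 → 2, ΔL = +2 — violated.
Parity must change: odd → even — satisfied.
ΔS = 0: S: 3/2 → 3/2 — satisfied.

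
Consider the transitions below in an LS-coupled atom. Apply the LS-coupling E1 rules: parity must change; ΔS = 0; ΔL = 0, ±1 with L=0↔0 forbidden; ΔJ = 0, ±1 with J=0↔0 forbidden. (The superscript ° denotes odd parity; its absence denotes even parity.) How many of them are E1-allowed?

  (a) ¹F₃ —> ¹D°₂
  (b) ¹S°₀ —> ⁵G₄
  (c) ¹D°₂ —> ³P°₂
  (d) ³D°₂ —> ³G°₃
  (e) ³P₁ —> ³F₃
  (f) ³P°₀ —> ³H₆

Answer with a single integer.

(a) allowed
(b) forbidden (ΔS, ΔL, ΔJ fail)
(c) forbidden (parity, ΔS fail)
(d) forbidden (parity, ΔL fail)
(e) forbidden (parity, ΔL, ΔJ fail)
(f) forbidden (ΔL, ΔJ fail)
Total allowed: 1 of 6.

1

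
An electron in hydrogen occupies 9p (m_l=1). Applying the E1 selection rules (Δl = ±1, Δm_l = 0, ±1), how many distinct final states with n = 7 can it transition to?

4

E1 requires Δl = ±1, so l_f ∈ {0, 2}; with 0 ≤ l_f ≤ n_f−1 = 6, the allowed l_f values are {0, 2}.
For l_f = 0: m_f ∈ {m_i−1, m_i, m_i+1} ∩ [−0, 0] = {0} → 1 state.
For l_f = 2: m_f ∈ {m_i−1, m_i, m_i+1} ∩ [−2, 2] = {0, 1, 2} → 3 states.
Total: 4.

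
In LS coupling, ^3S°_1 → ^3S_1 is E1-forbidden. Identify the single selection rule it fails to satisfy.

the L=0 ↔ L=0 exclusion

Initial level: S=1, L=0, J=1, parity odd. Final level: S=1, L=0, J=1, parity even.
Parity must change: odd → even — ✓.
ΔS = 0: S: 1 → 1 — ✓.
ΔL = 0, ±1 (not L=0↔0): L: 0 → 0, ΔL = +0 — ✗.
ΔJ = 0, ±1 (not J=0↔0): J: 1 → 1, ΔJ = +0 — ✓.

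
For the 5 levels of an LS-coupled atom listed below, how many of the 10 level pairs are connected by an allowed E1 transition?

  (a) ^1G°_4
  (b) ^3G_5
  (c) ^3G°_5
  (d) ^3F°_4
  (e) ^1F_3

3

(a)–(b): forbidden (ΔS).
(a)–(c): forbidden (parity, ΔS).
(a)–(d): forbidden (parity, ΔS).
(a)–(e): allowed.
(b)–(c): allowed.
(b)–(d): allowed.
(b)–(e): forbidden (parity, ΔS, ΔJ).
(c)–(d): forbidden (parity).
(c)–(e): forbidden (ΔS, ΔJ).
(d)–(e): forbidden (ΔS).
Allowed pairs: 3 of 10.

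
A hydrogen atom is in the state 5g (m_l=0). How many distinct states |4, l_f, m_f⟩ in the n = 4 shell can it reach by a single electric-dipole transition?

E1 requires Δl = ±1, so l_f ∈ {3, 5}; with 0 ≤ l_f ≤ n_f−1 = 3, the allowed l_f values are {3}.
For l_f = 3: m_f ∈ {m_i−1, m_i, m_i+1} ∩ [−3, 3] = {-1, 0, 1} → 3 states.
Total: 3.

3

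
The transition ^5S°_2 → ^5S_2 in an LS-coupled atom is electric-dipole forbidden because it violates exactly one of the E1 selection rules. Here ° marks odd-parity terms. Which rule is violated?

the L=0 ↔ L=0 exclusion

Reading off the term symbols: S 2→2, L 0→0, J 2→2, parity odd→even.
Parity must change: odd → even — satisfied.
ΔJ = 0, ±1 (not J=0↔0): J: 2 → 2, ΔJ = +0 — satisfied.
ΔS = 0: S: 2 → 2 — satisfied.
ΔL = 0, ±1 (not L=0↔0): L: 0 → 0, ΔL = +0 — violated.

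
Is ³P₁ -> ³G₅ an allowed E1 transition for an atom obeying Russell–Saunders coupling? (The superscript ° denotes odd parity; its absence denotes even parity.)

forbidden

Reading off the term symbols: S 1→1, L 1→4, J 1→5, parity even→even.
Parity must change: even → even — fails.
ΔS = 0: S: 1 → 1 — passes.
ΔL = 0, ±1 (not L=0↔0): L: 1 → 4, ΔL = +3 — fails.
ΔJ = 0, ±1 (not J=0↔0): J: 1 → 5, ΔJ = +4 — fails.
Rule(s) violated: parity, ΔL, ΔJ.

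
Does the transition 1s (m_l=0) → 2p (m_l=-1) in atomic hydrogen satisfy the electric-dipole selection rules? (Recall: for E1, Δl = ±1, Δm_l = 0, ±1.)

allowed

Δl = 1 − 0 = +1; the E1 rule Δl = ±1 is satisfied.
m_l: 0 → -1 (Δm_l = -1). |Δm_l| ≤ 1 satisfied.
All E1 selection rules are satisfied.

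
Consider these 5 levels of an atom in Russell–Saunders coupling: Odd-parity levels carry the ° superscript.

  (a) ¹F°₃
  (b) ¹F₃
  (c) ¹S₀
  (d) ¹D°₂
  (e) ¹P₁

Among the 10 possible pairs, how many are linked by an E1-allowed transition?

(a)–(b): allowed.
(a)–(c): forbidden (ΔL, ΔJ).
(a)–(d): forbidden (parity).
(a)–(e): forbidden (ΔL, ΔJ).
(b)–(c): forbidden (parity, ΔL, ΔJ).
(b)–(d): allowed.
(b)–(e): forbidden (parity, ΔL, ΔJ).
(c)–(d): forbidden (ΔL, ΔJ).
(c)–(e): forbidden (parity).
(d)–(e): allowed.
Allowed pairs: 3 of 10.

3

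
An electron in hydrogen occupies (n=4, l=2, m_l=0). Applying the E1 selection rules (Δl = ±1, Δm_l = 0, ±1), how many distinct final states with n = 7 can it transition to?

6

E1 requires Δl = ±1, so l_f ∈ {1, 3}; with 0 ≤ l_f ≤ n_f−1 = 6, the allowed l_f values are {1, 3}.
For l_f = 1: m_f ∈ {m_i−1, m_i, m_i+1} ∩ [−1, 1] = {-1, 0, 1} → 3 states.
For l_f = 3: m_f ∈ {m_i−1, m_i, m_i+1} ∩ [−3, 3] = {-1, 0, 1} → 3 states.
Total: 6.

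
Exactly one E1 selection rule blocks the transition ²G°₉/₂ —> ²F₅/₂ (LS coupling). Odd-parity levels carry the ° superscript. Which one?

the ΔJ = 0, ±1 rule

Initial level: S=1/2, L=4, J=9/2, parity odd. Final level: S=1/2, L=3, J=5/2, parity even.
ΔJ = 0, ±1 (not J=0↔0): J: 9/2 → 5/2, ΔJ = -2 — ✗.
ΔS = 0: S: 1/2 → 1/2 — ✓.
ΔL = 0, ±1 (not L=0↔0): L: 4 → 3, ΔL = -1 — ✓.
Parity must change: odd → even — ✓.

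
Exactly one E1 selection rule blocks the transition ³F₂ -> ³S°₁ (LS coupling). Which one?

the ΔL = 0, ±1 rule

Initial level: S=1, L=3, J=2, parity even. Final level: S=1, L=0, J=1, parity odd.
Parity must change: even → odd — passes.
ΔS = 0: S: 1 → 1 — passes.
ΔL = 0, ±1 (not L=0↔0): L: 3 → 0, ΔL = -3 — fails.
ΔJ = 0, ±1 (not J=0↔0): J: 2 → 1, ΔJ = -1 — passes.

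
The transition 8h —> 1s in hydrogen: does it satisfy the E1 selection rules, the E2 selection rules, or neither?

neither

Δl = 0 − 5 = -5; l_i + l_f = 5.
E1 (Δl = ±1): not satisfied.
E2 (Δl = 0,±2, l_i+l_f ≥ 2): not satisfied.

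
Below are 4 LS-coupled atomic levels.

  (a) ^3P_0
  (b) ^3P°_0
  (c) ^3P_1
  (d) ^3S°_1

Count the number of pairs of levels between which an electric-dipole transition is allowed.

(a)–(b): forbidden (ΔJ).
(a)–(c): forbidden (parity).
(a)–(d): allowed.
(b)–(c): allowed.
(b)–(d): forbidden (parity).
(c)–(d): allowed.
Allowed pairs: 3 of 6.

3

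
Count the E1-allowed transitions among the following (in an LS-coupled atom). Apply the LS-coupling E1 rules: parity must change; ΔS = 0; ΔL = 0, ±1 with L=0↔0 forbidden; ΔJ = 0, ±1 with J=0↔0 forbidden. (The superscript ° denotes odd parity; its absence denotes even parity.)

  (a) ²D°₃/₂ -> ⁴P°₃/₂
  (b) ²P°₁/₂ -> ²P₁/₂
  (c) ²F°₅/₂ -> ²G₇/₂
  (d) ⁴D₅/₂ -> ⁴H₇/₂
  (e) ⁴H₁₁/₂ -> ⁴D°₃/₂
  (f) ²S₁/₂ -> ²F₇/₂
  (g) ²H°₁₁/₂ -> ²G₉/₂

3

(a) forbidden (parity, ΔS fail)
(b) allowed
(c) allowed
(d) forbidden (parity, ΔL fail)
(e) forbidden (ΔL, ΔJ fail)
(f) forbidden (parity, ΔL, ΔJ fail)
(g) allowed
Total allowed: 3 of 7.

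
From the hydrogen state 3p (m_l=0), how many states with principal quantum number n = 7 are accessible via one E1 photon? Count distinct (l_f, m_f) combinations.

4

E1 requires Δl = ±1, so l_f ∈ {0, 2}; with 0 ≤ l_f ≤ n_f−1 = 6, the allowed l_f values are {0, 2}.
For l_f = 0: m_f ∈ {m_i−1, m_i, m_i+1} ∩ [−0, 0] = {0} → 1 state.
For l_f = 2: m_f ∈ {m_i−1, m_i, m_i+1} ∩ [−2, 2] = {-1, 0, 1} → 3 states.
Total: 4.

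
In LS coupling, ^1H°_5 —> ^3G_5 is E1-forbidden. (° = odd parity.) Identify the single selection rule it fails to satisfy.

Reading off the term symbols: S 0→1, L 5→4, J 5→5, parity odd→even.
ΔL = 0, ±1 (not L=0↔0): L: 5 → 4, ΔL = -1 — passes.
ΔS = 0: S: 0 → 1 — fails.
ΔJ = 0, ±1 (not J=0↔0): J: 5 → 5, ΔJ = +0 — passes.
Parity must change: odd → even — passes.

the ΔS = 0 rule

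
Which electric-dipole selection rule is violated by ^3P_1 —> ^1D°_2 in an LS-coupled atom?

Parity must change: even → odd — ok.
ΔJ = 0, ±1 (not J=0↔0): J: 1 → 2, ΔJ = +1 — ok.
ΔS = 0: S: 1 → 0 — fails.
ΔL = 0, ±1 (not L=0↔0): L: 1 → 2, ΔL = +1 — ok.

the ΔS = 0 rule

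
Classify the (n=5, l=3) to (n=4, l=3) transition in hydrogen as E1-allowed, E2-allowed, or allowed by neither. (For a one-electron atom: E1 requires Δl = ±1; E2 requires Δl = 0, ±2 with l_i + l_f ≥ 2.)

Δl = 3 − 3 = +0; l_i + l_f = 6.
E1 (Δl = ±1): not satisfied.
E2 (Δl = 0,±2, l_i+l_f ≥ 2): satisfied.

E2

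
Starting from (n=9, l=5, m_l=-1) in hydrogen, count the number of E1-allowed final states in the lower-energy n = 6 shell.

3

E1 requires Δl = ±1, so l_f ∈ {4, 6}; with 0 ≤ l_f ≤ n_f−1 = 5, the allowed l_f values are {4}.
For l_f = 4: m_f ∈ {m_i−1, m_i, m_i+1} ∩ [−4, 4] = {-2, -1, 0} → 3 states.
Total: 3.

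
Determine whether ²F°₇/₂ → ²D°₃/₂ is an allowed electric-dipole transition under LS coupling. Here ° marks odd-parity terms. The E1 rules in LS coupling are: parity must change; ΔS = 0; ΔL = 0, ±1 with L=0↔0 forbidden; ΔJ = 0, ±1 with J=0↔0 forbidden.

forbidden

Parity must change: odd → odd — fails.
ΔS = 0: S: 1/2 → 1/2 — passes.
ΔL = 0, ±1 (not L=0↔0): L: 3 → 2, ΔL = -1 — passes.
ΔJ = 0, ±1 (not J=0↔0): J: 7/2 → 3/2, ΔJ = -2 — fails.
Rule(s) violated: parity, ΔJ.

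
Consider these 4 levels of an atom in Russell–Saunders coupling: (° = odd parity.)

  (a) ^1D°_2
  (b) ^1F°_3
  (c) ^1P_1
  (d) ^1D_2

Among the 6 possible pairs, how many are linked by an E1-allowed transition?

3

(a)–(b): forbidden (parity).
(a)–(c): allowed.
(a)–(d): allowed.
(b)–(c): forbidden (ΔL, ΔJ).
(b)–(d): allowed.
(c)–(d): forbidden (parity).
Allowed pairs: 3 of 6.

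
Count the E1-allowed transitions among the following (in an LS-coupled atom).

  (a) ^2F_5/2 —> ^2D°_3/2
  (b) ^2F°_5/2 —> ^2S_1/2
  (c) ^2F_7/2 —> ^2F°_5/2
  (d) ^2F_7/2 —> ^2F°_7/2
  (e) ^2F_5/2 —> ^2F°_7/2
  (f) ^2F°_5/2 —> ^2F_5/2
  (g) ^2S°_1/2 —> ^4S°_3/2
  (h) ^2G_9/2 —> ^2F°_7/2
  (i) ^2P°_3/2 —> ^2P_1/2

(a) allowed
(b) forbidden (ΔL, ΔJ fail)
(c) allowed
(d) allowed
(e) allowed
(f) allowed
(g) forbidden (parity, ΔS, ΔL fail)
(h) allowed
(i) allowed
Total allowed: 7 of 9.

7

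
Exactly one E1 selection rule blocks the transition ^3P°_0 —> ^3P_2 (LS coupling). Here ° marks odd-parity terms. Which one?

Parity must change: odd → even — ✓.
ΔS = 0: S: 1 → 1 — ✓.
ΔL = 0, ±1 (not L=0↔0): L: 1 → 1, ΔL = +0 — ✓.
ΔJ = 0, ±1 (not J=0↔0): J: 0 → 2, ΔJ = +2 — ✗.

the ΔJ = 0, ±1 rule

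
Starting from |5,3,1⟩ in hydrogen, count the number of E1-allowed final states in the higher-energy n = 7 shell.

E1 requires Δl = ±1, so l_f ∈ {2, 4}; with 0 ≤ l_f ≤ n_f−1 = 6, the allowed l_f values are {2, 4}.
For l_f = 2: m_f ∈ {m_i−1, m_i, m_i+1} ∩ [−2, 2] = {0, 1, 2} → 3 states.
For l_f = 4: m_f ∈ {m_i−1, m_i, m_i+1} ∩ [−4, 4] = {0, 1, 2} → 3 states.
Total: 6.

6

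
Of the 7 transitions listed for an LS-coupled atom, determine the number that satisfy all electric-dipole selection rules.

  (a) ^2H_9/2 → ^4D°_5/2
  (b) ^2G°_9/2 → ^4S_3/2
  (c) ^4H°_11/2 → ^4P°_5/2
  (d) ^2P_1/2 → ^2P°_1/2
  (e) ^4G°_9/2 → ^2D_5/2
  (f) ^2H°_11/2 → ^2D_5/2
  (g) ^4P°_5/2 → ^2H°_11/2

(a) forbidden (ΔS, ΔL, ΔJ fail)
(b) forbidden (ΔS, ΔL, ΔJ fail)
(c) forbidden (parity, ΔL, ΔJ fail)
(d) allowed
(e) forbidden (ΔS, ΔL, ΔJ fail)
(f) forbidden (ΔL, ΔJ fail)
(g) forbidden (parity, ΔS, ΔL, ΔJ fail)
Total allowed: 1 of 7.

1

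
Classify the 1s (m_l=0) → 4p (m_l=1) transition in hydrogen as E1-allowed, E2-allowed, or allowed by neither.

E1

Δl = 1 − 0 = +1; l_i + l_f = 1.
Δm_l = +1.
E1 (Δl = ±1, |Δm_l| ≤ 1): satisfied.
E2 (Δl = 0,±2, l_i+l_f ≥ 2, |Δm_l| ≤ 2): not satisfied.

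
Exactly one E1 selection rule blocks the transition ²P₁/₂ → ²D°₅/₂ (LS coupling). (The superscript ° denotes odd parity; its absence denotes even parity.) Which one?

the ΔJ = 0, ±1 rule

Parity must change: even → odd — passes.
ΔS = 0: S: 1/2 → 1/2 — passes.
ΔL = 0, ±1 (not L=0↔0): L: 1 → 2, ΔL = +1 — passes.
ΔJ = 0, ±1 (not J=0↔0): J: 1/2 → 5/2, ΔJ = +2 — fails.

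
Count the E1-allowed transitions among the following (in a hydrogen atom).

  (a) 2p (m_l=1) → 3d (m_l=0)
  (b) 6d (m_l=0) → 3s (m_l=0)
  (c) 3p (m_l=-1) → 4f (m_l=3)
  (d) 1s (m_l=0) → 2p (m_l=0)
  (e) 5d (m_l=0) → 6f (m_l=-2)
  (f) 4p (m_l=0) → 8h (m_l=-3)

2

(a) allowed
(b) forbidden — Δl = -2 (E1 requires Δl = ±1)
(c) forbidden — Δl = +2 (E1 requires Δl = ±1); Δm_l = +4 (E1 requires Δm_l = 0, ±1)
(d) allowed
(e) forbidden — Δm_l = -2 (E1 requires Δm_l = 0, ±1)
(f) forbidden — Δl = +4 (E1 requires Δl = ±1); Δm_l = -3 (E1 requires Δm_l = 0, ±1)
Total allowed: 2 of 6.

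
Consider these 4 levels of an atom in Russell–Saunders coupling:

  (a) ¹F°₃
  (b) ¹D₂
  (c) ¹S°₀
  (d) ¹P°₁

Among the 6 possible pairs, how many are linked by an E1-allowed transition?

(a)–(b): allowed.
(a)–(c): forbidden (parity, ΔL, ΔJ).
(a)–(d): forbidden (parity, ΔL, ΔJ).
(b)–(c): forbidden (ΔL, ΔJ).
(b)–(d): allowed.
(c)–(d): forbidden (parity).
Allowed pairs: 2 of 6.

2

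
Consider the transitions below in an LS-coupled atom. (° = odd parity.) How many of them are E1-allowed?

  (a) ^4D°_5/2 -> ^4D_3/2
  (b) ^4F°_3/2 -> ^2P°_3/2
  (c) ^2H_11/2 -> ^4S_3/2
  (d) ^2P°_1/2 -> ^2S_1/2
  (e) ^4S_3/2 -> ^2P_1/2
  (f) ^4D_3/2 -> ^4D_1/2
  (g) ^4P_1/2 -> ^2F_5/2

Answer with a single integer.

2

(a) allowed
(b) forbidden (parity, ΔS, ΔL fail)
(c) forbidden (parity, ΔS, ΔL, ΔJ fail)
(d) allowed
(e) forbidden (parity, ΔS fail)
(f) forbidden (parity fails)
(g) forbidden (parity, ΔS, ΔL, ΔJ fail)
Total allowed: 2 of 7.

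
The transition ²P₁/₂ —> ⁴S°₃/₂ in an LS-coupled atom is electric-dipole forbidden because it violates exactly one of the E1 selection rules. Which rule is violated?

the ΔS = 0 rule

Parity must change: even → odd — ok.
ΔS = 0: S: 1/2 → 3/2 — fails.
ΔL = 0, ±1 (not L=0↔0): L: 1 → 0, ΔL = -1 — ok.
ΔJ = 0, ±1 (not J=0↔0): J: 1/2 → 3/2, ΔJ = +1 — ok.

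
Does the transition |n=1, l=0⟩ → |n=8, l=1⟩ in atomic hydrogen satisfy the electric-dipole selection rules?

Δl = 1 − 0 = +1; the E1 rule Δl = ±1 is satisfied.
All E1 selection rules are satisfied.

allowed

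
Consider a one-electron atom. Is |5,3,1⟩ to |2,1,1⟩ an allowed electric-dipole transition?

Initial l = 3, final l = 1, so Δl = -2. E1 requires Δl = ±1: fails.
m_l: 1 → 1 (Δm_l = +0). |Δm_l| ≤ 1 passes.
The transition is electric-dipole forbidden.

forbidden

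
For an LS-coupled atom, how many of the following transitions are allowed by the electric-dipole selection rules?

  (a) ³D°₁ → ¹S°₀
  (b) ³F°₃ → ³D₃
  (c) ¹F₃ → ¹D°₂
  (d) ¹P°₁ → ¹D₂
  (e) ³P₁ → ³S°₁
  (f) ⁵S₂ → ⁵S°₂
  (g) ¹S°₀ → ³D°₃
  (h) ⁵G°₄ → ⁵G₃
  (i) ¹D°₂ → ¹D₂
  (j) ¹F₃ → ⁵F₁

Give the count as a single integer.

(a) forbidden (parity, ΔS, ΔL fail)
(b) allowed
(c) allowed
(d) allowed
(e) allowed
(f) forbidden (ΔL fails)
(g) forbidden (parity, ΔS, ΔL, ΔJ fail)
(h) allowed
(i) allowed
(j) forbidden (parity, ΔS, ΔJ fail)
Total allowed: 6 of 10.

6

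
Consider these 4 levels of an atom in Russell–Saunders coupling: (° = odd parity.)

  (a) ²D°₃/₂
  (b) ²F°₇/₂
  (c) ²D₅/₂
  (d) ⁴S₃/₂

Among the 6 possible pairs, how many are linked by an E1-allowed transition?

2

(a)–(b): forbidden (parity, ΔJ).
(a)–(c): allowed.
(a)–(d): forbidden (ΔS, ΔL).
(b)–(c): allowed.
(b)–(d): forbidden (ΔS, ΔL, ΔJ).
(c)–(d): forbidden (parity, ΔS, ΔL).
Allowed pairs: 2 of 6.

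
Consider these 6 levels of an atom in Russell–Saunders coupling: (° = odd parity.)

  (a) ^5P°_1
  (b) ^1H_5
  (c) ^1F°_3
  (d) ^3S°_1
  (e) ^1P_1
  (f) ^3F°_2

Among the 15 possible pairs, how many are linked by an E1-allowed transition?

0

(a)–(b): forbidden (ΔS, ΔL, ΔJ).
(a)–(c): forbidden (parity, ΔS, ΔL, ΔJ).
(a)–(d): forbidden (parity, ΔS).
(a)–(e): forbidden (ΔS).
(a)–(f): forbidden (parity, ΔS, ΔL).
(b)–(c): forbidden (ΔL, ΔJ).
(b)–(d): forbidden (ΔS, ΔL, ΔJ).
(b)–(e): forbidden (parity, ΔL, ΔJ).
(b)–(f): forbidden (ΔS, ΔL, ΔJ).
(c)–(d): forbidden (parity, ΔS, ΔL, ΔJ).
(c)–(e): forbidden (ΔL, ΔJ).
(c)–(f): forbidden (parity, ΔS).
(d)–(e): forbidden (ΔS).
(d)–(f): forbidden (parity, ΔL).
(e)–(f): forbidden (ΔS, ΔL).
Allowed pairs: 0 of 15.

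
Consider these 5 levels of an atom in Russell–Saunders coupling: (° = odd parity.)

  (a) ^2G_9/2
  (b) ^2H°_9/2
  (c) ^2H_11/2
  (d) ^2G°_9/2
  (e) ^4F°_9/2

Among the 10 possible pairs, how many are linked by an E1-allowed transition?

(a)–(b): allowed.
(a)–(c): forbidden (parity).
(a)–(d): allowed.
(a)–(e): forbidden (ΔS).
(b)–(c): allowed.
(b)–(d): forbidden (parity).
(b)–(e): forbidden (parity, ΔS, ΔL).
(c)–(d): allowed.
(c)–(e): forbidden (ΔS, ΔL).
(d)–(e): forbidden (parity, ΔS).
Allowed pairs: 4 of 10.

4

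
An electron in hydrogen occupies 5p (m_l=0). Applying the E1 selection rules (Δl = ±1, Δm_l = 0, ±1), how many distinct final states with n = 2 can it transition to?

E1 requires Δl = ±1, so l_f ∈ {0, 2}; with 0 ≤ l_f ≤ n_f−1 = 1, the allowed l_f values are {0}.
For l_f = 0: m_f ∈ {m_i−1, m_i, m_i+1} ∩ [−0, 0] = {0} → 1 state.
Total: 1.

1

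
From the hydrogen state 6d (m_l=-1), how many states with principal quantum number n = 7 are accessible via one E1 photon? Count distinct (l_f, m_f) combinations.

5

E1 requires Δl = ±1, so l_f ∈ {1, 3}; with 0 ≤ l_f ≤ n_f−1 = 6, the allowed l_f values are {1, 3}.
For l_f = 1: m_f ∈ {m_i−1, m_i, m_i+1} ∩ [−1, 1] = {-1, 0} → 2 states.
For l_f = 3: m_f ∈ {m_i−1, m_i, m_i+1} ∩ [−3, 3] = {-2, -1, 0} → 3 states.
Total: 5.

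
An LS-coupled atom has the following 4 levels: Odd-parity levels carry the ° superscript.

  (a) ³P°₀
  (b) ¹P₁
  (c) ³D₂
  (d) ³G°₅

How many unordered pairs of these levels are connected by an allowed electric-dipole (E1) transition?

0

(a)–(b): forbidden (ΔS).
(a)–(c): forbidden (ΔJ).
(a)–(d): forbidden (parity, ΔL, ΔJ).
(b)–(c): forbidden (parity, ΔS).
(b)–(d): forbidden (ΔS, ΔL, ΔJ).
(c)–(d): forbidden (ΔL, ΔJ).
Allowed pairs: 0 of 6.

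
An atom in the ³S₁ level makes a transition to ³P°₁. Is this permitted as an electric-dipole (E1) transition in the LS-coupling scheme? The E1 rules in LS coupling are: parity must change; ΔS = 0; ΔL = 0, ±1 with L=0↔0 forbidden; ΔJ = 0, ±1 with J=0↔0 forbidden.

allowed

Reading off the term symbols: S 1→1, L 0→1, J 1→1, parity even→odd.
Parity must change: even → odd — ok.
ΔS = 0: S: 1 → 1 — ok.
ΔL = 0, ±1 (not L=0↔0): L: 0 → 1, ΔL = +1 — ok.
ΔJ = 0, ±1 (not J=0↔0): J: 1 → 1, ΔJ = +0 — ok.
All four E1 rules are satisfied.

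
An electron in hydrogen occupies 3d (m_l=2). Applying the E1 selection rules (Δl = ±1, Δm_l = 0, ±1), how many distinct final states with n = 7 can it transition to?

4

E1 requires Δl = ±1, so l_f ∈ {1, 3}; with 0 ≤ l_f ≤ n_f−1 = 6, the allowed l_f values are {1, 3}.
For l_f = 1: m_f ∈ {m_i−1, m_i, m_i+1} ∩ [−1, 1] = {1} → 1 state.
For l_f = 3: m_f ∈ {m_i−1, m_i, m_i+1} ∩ [−3, 3] = {1, 2, 3} → 3 states.
Total: 4.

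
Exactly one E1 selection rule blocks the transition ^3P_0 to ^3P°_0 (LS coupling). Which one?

the J=0 ↔ J=0 exclusion

Initial level: S=1, L=1, J=0, parity even. Final level: S=1, L=1, J=0, parity odd.
Parity must change: even → odd — passes.
ΔS = 0: S: 1 → 1 — passes.
ΔL = 0, ±1 (not L=0↔0): L: 1 → 1, ΔL = +0 — passes.
ΔJ = 0, ±1 (not J=0↔0): J: 0 → 0, ΔJ = +0 — fails.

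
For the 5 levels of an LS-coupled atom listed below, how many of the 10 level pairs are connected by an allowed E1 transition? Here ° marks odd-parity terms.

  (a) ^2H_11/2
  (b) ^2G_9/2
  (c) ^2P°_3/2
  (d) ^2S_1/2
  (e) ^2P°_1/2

(a)–(b): forbidden (parity).
(a)–(c): forbidden (ΔL, ΔJ).
(a)–(d): forbidden (parity, ΔL, ΔJ).
(a)–(e): forbidden (ΔL, ΔJ).
(b)–(c): forbidden (ΔL, ΔJ).
(b)–(d): forbidden (parity, ΔL, ΔJ).
(b)–(e): forbidden (ΔL, ΔJ).
(c)–(d): allowed.
(c)–(e): forbidden (parity).
(d)–(e): allowed.
Allowed pairs: 2 of 10.

2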